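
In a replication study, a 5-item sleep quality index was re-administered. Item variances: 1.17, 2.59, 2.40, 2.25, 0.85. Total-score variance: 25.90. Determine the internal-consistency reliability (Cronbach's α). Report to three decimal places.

Cronbach's α = 0.803

sum of item variances = 1.17 + 2.59 + 2.40 + 2.25 + 0.85 = 9.26
α = (k/(k−1))·(1 − sum of item variances/σ²_T) = (5/4)·(1 − 9.26/25.90) = 0.803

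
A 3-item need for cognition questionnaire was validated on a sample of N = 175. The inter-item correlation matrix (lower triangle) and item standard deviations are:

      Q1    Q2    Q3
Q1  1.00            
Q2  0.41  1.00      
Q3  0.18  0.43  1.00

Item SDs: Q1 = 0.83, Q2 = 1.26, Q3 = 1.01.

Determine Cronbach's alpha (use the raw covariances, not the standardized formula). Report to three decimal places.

Σσ²ᵢ = 0.83² + 1.26² + 1.01² = 3.2966
Covariances σ_ij = r_ij · s_i · s_j:
  σ(Q1,Q2) = 0.41 × 0.83 × 1.26 = 0.4288
  σ(Q1,Q3) = 0.18 × 0.83 × 1.01 = 0.1509
  σ(Q2,Q3) = 0.43 × 1.26 × 1.01 = 0.5472
σ²_T = Σσ²ᵢ + 2·Σσ_ij = 3.2966 + 2 × 1.1269 = 5.5504
α = (3/2)·(1 − 3.2966/5.5504) = 0.609

α = 0.609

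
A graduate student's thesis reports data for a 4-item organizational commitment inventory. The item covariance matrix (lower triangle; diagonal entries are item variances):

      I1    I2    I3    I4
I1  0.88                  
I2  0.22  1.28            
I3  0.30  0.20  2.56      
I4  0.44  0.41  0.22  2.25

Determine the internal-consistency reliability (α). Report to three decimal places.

α = 0.452

sum of item variances = 0.88 + 1.28 + 2.56 + 2.25 = 6.97
Sum of off-diagonal covariances = 1.79
total variance = 6.97 + 2 × 1.79 = 10.55
α = (k/(k−1))·(1 − sum of item variances/total variance) = (4/3)·(1 − 6.97/10.55) = 0.452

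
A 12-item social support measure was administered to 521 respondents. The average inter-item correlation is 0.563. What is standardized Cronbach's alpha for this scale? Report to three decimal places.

Standardized α = k·r̄ / (1 + (k−1)·r̄) = 12 × 0.563 / (1 + 11 × 0.563)
  = 6.7560 / 7.1930 = 0.939

α = 0.939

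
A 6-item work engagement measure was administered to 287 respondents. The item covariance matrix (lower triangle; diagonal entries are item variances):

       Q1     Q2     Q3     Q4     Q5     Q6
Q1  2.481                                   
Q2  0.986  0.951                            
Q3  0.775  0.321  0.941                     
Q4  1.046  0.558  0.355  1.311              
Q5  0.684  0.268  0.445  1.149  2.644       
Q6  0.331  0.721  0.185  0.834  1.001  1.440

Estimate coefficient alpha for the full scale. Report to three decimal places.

coefficient alpha = 0.797

ΣVar(i) = 2.481 + 0.951 + 0.941 + 1.311 + 2.644 + 1.440 = 9.768
Sum of off-diagonal covariances = 9.659
total variance = 9.768 + 2 × 9.659 = 29.086
α = (k/(k−1))·(1 − ΣVar(i)/total variance) = (6/5)·(1 − 9.768/29.086) = 0.797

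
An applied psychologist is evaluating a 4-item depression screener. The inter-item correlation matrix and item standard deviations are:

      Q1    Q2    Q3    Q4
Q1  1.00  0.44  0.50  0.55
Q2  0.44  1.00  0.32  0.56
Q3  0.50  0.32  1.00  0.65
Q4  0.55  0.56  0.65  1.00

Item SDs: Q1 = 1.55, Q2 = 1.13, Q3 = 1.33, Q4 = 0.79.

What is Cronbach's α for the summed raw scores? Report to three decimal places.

Σσ²ᵢ = 1.55² + 1.13² + 1.33² + 0.79² = 6.0724
Covariances σ_ij = r_ij · s_i · s_j:
  σ(Q1,Q2) = 0.44 × 1.55 × 1.13 = 0.7707
  σ(Q1,Q3) = 0.50 × 1.55 × 1.33 = 1.0308
  σ(Q1,Q4) = 0.55 × 1.55 × 0.79 = 0.6735
  σ(Q2,Q3) = 0.32 × 1.13 × 1.33 = 0.4809
  σ(Q2,Q4) = 0.56 × 1.13 × 0.79 = 0.4999
  σ(Q3,Q4) = 0.65 × 1.33 × 0.79 = 0.6830
σ²_T = Σσ²ᵢ + 2·Σσ_ij = 6.0724 + 2 × 4.1388 = 14.3500
α = (4/3)·(1 − 6.0724/14.3500) = 0.769

Cronbach's α = 0.769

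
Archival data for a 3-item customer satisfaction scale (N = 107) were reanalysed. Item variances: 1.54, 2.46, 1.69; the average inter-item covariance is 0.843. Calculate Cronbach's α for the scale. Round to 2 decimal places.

α = 0.71

Σσᵢ² = 1.54 + 2.46 + 1.69 = 5.69
Sum of the 3 distinct covariances = 3 × 0.843 = 2.529
σ²_total = Σσᵢ² + 2·Σcov = 5.69 + 2 × 2.529 = 10.748
α = (3/2)·(1 − 5.69/10.748) = 0.71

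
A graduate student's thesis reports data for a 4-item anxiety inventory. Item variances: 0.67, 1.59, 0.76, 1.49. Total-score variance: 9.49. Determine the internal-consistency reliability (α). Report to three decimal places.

Σσ²ᵢ = 0.67 + 1.59 + 0.76 + 1.49 = 4.51
α = (k/(k−1))·(1 − Σσ²ᵢ/total variance) = (4/3)·(1 − 4.51/9.49) = 0.700

α = 0.700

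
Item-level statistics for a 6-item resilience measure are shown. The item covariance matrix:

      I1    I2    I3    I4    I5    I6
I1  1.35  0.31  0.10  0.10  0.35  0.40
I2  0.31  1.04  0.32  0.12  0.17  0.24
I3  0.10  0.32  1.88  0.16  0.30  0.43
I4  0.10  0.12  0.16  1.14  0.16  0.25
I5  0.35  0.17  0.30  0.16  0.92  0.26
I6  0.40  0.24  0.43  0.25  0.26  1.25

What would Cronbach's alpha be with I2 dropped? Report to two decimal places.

Remaining items: I1, I3, I4, I5, I6 (k = 5).
Σσ²ᵢ = 1.35 + 1.88 + 1.14 + 0.92 + 1.25 = 6.54
σ²_total = 6.54 + 2 × 2.51 = 11.56
α (item deleted) = (5/4)·(1 − 6.54/11.56) = 0.54

α = 0.54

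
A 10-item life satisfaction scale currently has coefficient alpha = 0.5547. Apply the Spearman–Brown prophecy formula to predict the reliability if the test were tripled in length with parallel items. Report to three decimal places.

Length factor m = 3
α' = m·α / (1 + (m−1)·α)
   = 3 × 0.5547 / (1 + (3 − 1) × 0.5547)
   = 1.6641 / 2.1094 = 0.789

predicted reliability = 0.789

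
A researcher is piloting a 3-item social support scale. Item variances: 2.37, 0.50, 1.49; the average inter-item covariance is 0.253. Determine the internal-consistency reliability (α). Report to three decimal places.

Σσ²ᵢ = 2.37 + 0.50 + 1.49 = 4.36
Sum of the 3 distinct covariances = 3 × 0.253 = 0.759
total variance = Σσ²ᵢ + 2·Σcov = 4.36 + 2 × 0.759 = 5.878
α = (3/2)·(1 − 4.36/5.878) = 0.387

α = 0.387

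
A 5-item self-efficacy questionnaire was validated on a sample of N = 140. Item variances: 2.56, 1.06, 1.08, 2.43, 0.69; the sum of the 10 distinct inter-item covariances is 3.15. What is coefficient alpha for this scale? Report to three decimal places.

α = 0.558

sum of item variances = 2.56 + 1.06 + 1.08 + 2.43 + 0.69 = 7.82
Sum of distinct covariances = 3.15
Var(T) = sum of item variances + 2·Σcov = 7.82 + 2 × 3.15 = 14.12
α = (5/4)·(1 − 7.82/14.12) = 0.558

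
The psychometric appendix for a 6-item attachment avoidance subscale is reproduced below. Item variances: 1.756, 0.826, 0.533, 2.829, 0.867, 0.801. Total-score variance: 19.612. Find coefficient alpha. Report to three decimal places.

α = 0.734

Σσᵢ² = 1.756 + 0.826 + 0.533 + 2.829 + 0.867 + 0.801 = 7.612
α = (k/(k−1))·(1 − Σσᵢ²/Var(T)) = (6/5)·(1 − 7.612/19.612) = 0.734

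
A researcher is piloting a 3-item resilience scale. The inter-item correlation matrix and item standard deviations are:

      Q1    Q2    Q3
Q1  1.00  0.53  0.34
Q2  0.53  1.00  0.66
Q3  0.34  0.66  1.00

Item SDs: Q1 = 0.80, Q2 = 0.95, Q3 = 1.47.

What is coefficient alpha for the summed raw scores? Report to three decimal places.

α = 0.723

Σσ²ᵢ = 0.80² + 0.95² + 1.47² = 3.7034
Covariances σ_ij = r_ij · s_i · s_j:
  σ(Q1,Q2) = 0.53 × 0.80 × 0.95 = 0.4028
  σ(Q1,Q3) = 0.34 × 0.80 × 1.47 = 0.3998
  σ(Q2,Q3) = 0.66 × 0.95 × 1.47 = 0.9217
σ²_T = Σσ²ᵢ + 2·Σσ_ij = 3.7034 + 2 × 1.7243 = 7.1520
α = (3/2)·(1 − 3.7034/7.1520) = 0.723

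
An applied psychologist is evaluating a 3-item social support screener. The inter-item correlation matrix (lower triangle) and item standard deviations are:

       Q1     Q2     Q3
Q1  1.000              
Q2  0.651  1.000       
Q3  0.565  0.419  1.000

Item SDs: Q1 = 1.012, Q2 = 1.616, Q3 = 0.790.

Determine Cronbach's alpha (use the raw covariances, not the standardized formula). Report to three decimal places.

α = 0.736

Σσ²ᵢ = 1.012² + 1.616² + 0.790² = 4.2597
Covariances σ_ij = r_ij · s_i · s_j:
  σ(Q1,Q2) = 0.651 × 1.012 × 1.616 = 1.0646
  σ(Q1,Q3) = 0.565 × 1.012 × 0.790 = 0.4517
  σ(Q2,Q3) = 0.419 × 1.616 × 0.790 = 0.5349
σ²_T = Σσ²ᵢ + 2·Σσ_ij = 4.2597 + 2 × 2.0512 = 8.3621
α = (3/2)·(1 − 4.2597/8.3621) = 0.736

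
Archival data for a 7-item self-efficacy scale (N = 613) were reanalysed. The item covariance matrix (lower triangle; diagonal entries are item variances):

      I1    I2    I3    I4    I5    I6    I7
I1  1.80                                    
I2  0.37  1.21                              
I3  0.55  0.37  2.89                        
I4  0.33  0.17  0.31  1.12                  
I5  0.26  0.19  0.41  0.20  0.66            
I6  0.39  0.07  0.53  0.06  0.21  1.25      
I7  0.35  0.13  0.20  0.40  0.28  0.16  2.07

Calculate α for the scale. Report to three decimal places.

α = 0.606

ΣVar(i) = 1.80 + 1.21 + 2.89 + 1.12 + 0.66 + 1.25 + 2.07 = 11.00
Sum of off-diagonal covariances = 5.94
total variance = 11.00 + 2 × 5.94 = 22.88
α = (k/(k−1))·(1 − ΣVar(i)/total variance) = (7/6)·(1 − 11.00/22.88) = 0.606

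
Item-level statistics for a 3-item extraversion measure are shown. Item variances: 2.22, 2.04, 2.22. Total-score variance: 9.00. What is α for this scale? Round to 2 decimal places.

Σσ²ᵢ = 2.22 + 2.04 + 2.22 = 6.48
α = (k/(k−1))·(1 − Σσ²ᵢ/total variance) = (3/2)·(1 − 6.48/9.00) = 0.42

α = 0.42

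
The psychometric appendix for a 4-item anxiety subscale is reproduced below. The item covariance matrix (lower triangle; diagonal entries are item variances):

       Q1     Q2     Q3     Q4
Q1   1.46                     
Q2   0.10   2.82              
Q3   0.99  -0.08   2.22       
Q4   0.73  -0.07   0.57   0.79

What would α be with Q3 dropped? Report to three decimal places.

Remaining items: Q1, Q2, Q4 (k = 3).
Σσ²ᵢ = 1.46 + 2.82 + 0.79 = 5.07
Var(T) = 5.07 + 2 × 0.76 = 6.59
α (item deleted) = (3/2)·(1 − 5.07/6.59) = 0.346

α = 0.346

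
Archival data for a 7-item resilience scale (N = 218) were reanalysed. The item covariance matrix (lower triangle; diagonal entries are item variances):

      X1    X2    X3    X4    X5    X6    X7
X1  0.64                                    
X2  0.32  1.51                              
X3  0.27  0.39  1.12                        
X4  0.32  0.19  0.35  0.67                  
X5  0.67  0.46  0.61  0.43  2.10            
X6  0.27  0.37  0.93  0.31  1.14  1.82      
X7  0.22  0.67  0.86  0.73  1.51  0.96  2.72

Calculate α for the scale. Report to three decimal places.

α = 0.809

Σσ²ᵢ = 0.64 + 1.51 + 1.12 + 0.67 + 2.10 + 1.82 + 2.72 = 10.58
Sum of off-diagonal covariances = 11.98
σ²_total = 10.58 + 2 × 11.98 = 34.54
α = (k/(k−1))·(1 − Σσ²ᵢ/σ²_total) = (7/6)·(1 − 10.58/34.54) = 0.809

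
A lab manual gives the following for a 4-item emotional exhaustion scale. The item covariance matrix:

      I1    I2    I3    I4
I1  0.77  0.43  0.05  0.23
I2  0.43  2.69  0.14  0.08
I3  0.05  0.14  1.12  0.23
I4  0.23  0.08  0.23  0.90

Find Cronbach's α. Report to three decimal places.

Cronbach's α = 0.397

sum of item variances = 0.77 + 2.69 + 1.12 + 0.90 = 5.48
Sum of the distinct covariances = 1.16
total variance = 5.48 + 2 × 1.16 = 7.80
α = (k/(k−1))·(1 − sum of item variances/total variance) = (4/3)·(1 − 5.48/7.80) = 0.397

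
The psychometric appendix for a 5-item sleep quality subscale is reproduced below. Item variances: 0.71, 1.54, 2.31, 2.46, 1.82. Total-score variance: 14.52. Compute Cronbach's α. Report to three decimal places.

Cronbach's α = 0.489

sum of item variances = 0.71 + 1.54 + 2.31 + 2.46 + 1.82 = 8.84
α = (k/(k−1))·(1 − sum of item variances/Var(T)) = (5/4)·(1 − 8.84/14.52) = 0.489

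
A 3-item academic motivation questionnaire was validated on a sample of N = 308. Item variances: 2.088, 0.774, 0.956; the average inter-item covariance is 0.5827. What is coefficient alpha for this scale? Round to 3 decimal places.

α = 0.717

Σσ²ᵢ = 2.088 + 0.774 + 0.956 = 3.818
Sum of the 3 distinct covariances = 3 × 0.5827 = 1.7481
σ²_T = Σσ²ᵢ + 2·Σcov = 3.818 + 2 × 1.7481 = 7.3142
α = (3/2)·(1 − 3.818/7.3142) = 0.717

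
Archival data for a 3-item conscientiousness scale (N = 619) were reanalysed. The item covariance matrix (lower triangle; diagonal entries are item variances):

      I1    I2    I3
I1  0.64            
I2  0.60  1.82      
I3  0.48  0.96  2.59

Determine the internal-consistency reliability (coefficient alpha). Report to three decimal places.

α = 0.670

Σσᵢ² = 0.64 + 1.82 + 2.59 = 5.05
Sum of the distinct covariances = 2.04
σ²_total = 5.05 + 2 × 2.04 = 9.13
α = (k/(k−1))·(1 − Σσᵢ²/σ²_total) = (3/2)·(1 − 5.05/9.13) = 0.670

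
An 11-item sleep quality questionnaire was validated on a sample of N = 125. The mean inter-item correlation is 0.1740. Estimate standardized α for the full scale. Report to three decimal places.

standardized α = 0.699

Standardized α = k·r̄ / (1 + (k−1)·r̄) = 11 × 0.1740 / (1 + 10 × 0.1740)
  = 1.9140 / 2.7400 = 0.699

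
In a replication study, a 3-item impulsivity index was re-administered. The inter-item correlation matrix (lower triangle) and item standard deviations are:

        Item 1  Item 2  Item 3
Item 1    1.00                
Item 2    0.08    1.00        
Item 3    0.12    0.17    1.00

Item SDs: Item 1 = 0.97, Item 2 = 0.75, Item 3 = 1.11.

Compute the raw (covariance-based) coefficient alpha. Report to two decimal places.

α = 0.29

Σσ²ᵢ = 0.97² + 0.75² + 1.11² = 2.7355
Covariances σ_ij = r_ij · s_i · s_j:
  σ(Item 1,Item 2) = 0.08 × 0.97 × 0.75 = 0.0582
  σ(Item 1,Item 3) = 0.12 × 0.97 × 1.11 = 0.1292
  σ(Item 2,Item 3) = 0.17 × 0.75 × 1.11 = 0.1415
σ²_T = Σσ²ᵢ + 2·Σσ_ij = 2.7355 + 2 × 0.3289 = 3.3933
α = (3/2)·(1 − 2.7355/3.3933) = 0.29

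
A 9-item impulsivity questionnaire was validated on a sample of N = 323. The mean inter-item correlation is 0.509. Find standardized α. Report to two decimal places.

Standardized α = k·r̄ / (1 + (k−1)·r̄) = 9 × 0.509 / (1 + 8 × 0.509)
  = 4.5810 / 5.0720 = 0.90

standardized α = 0.90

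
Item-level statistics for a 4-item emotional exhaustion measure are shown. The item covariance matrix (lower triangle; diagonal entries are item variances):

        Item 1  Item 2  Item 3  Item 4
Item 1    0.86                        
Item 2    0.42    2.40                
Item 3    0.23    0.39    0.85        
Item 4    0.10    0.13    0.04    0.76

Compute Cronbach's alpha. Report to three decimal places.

Σσᵢ² = 0.86 + 2.40 + 0.85 + 0.76 = 4.87
Sum of the distinct covariances = 1.31
σ²_T = 4.87 + 2 × 1.31 = 7.49
α = (k/(k−1))·(1 − Σσᵢ²/σ²_T) = (4/3)·(1 − 4.87/7.49) = 0.466

Cronbach's alpha = 0.466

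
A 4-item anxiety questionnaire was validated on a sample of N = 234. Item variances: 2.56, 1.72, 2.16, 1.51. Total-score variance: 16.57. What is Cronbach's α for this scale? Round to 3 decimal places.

Cronbach's α = 0.694

ΣVar(i) = 2.56 + 1.72 + 2.16 + 1.51 = 7.95
α = (k/(k−1))·(1 − ΣVar(i)/total variance) = (4/3)·(1 − 7.95/16.57) = 0.694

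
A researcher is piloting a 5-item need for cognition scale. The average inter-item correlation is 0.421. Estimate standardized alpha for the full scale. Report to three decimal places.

α = 0.784

Standardized α = k·r̄ / (1 + (k−1)·r̄) = 5 × 0.421 / (1 + 4 × 0.421)
  = 2.1050 / 2.6840 = 0.784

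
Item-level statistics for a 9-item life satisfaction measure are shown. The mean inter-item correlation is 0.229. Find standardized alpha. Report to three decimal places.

Standardized α = k·r̄ / (1 + (k−1)·r̄) = 9 × 0.229 / (1 + 8 × 0.229)
  = 2.0610 / 2.8320 = 0.728

α = 0.728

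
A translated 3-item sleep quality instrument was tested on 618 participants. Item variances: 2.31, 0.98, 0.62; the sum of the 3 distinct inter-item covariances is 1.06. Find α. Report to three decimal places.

α = 0.527

Σσᵢ² = 2.31 + 0.98 + 0.62 = 3.91
Sum of distinct covariances = 1.06
total variance = Σσᵢ² + 2·Σcov = 3.91 + 2 × 1.06 = 6.03
α = (3/2)·(1 − 3.91/6.03) = 0.527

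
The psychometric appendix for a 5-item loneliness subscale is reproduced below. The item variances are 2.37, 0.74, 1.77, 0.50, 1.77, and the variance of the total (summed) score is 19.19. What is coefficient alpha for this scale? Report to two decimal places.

Σσᵢ² = 2.37 + 0.74 + 1.77 + 0.50 + 1.77 = 7.15
α = (k/(k−1))·(1 − Σσᵢ²/total variance) = (5/4)·(1 − 7.15/19.19) = 0.78

α = 0.78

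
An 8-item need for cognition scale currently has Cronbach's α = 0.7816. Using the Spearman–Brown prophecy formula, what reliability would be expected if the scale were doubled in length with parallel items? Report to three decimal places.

Length factor m = 2
α' = m·α / (1 + (m−1)·α)
   = 2 × 0.7816 / (1 + (2 − 1) × 0.7816)
   = 1.5632 / 1.7816 = 0.877

predicted reliability = 0.877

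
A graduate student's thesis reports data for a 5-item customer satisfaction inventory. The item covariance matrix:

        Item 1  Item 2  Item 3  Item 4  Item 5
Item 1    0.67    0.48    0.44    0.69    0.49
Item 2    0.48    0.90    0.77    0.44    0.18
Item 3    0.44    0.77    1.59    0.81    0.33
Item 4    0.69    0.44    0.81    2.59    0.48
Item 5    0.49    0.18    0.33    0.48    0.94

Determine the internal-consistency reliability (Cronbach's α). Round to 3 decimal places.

α = 0.755

Σσ²ᵢ = 0.67 + 0.90 + 1.59 + 2.59 + 0.94 = 6.69
Sum of off-diagonal covariances = 5.11
σ²_total = 6.69 + 2 × 5.11 = 16.91
α = (k/(k−1))·(1 − Σσ²ᵢ/σ²_total) = (5/4)·(1 − 6.69/16.91) = 0.755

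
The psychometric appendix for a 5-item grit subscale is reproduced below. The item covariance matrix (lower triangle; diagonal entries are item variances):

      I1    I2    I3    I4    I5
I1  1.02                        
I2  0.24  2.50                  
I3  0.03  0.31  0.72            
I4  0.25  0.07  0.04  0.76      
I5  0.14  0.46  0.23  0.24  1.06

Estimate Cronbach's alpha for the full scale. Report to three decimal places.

α = 0.499

ΣVar(i) = 1.02 + 2.50 + 0.72 + 0.76 + 1.06 = 6.06
Σ_{i<j} σ_ij = 2.01
σ²_total = 6.06 + 2 × 2.01 = 10.08
α = (k/(k−1))·(1 − ΣVar(i)/σ²_total) = (5/4)·(1 − 6.06/10.08) = 0.499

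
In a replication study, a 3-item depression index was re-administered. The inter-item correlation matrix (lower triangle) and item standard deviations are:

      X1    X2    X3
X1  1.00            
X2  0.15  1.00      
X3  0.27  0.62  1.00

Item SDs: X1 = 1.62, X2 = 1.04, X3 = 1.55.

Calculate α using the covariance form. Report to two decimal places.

Σσ²ᵢ = 1.62² + 1.04² + 1.55² = 6.1085
Covariances σ_ij = r_ij · s_i · s_j:
  σ(X1,X2) = 0.15 × 1.62 × 1.04 = 0.2527
  σ(X1,X3) = 0.27 × 1.62 × 1.55 = 0.6780
  σ(X2,X3) = 0.62 × 1.04 × 1.55 = 0.9994
σ²_T = Σσ²ᵢ + 2·Σσ_ij = 6.1085 + 2 × 1.9301 = 9.9687
α = (3/2)·(1 − 6.1085/9.9687) = 0.58

α = 0.58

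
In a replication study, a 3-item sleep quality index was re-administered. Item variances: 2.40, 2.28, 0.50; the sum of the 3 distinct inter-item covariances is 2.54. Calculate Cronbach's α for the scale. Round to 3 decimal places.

α = 0.743

Σσᵢ² = 2.40 + 2.28 + 0.50 = 5.18
Sum of distinct covariances = 2.54
total variance = Σσᵢ² + 2·Σcov = 5.18 + 2 × 2.54 = 10.26
α = (3/2)·(1 − 5.18/10.26) = 0.743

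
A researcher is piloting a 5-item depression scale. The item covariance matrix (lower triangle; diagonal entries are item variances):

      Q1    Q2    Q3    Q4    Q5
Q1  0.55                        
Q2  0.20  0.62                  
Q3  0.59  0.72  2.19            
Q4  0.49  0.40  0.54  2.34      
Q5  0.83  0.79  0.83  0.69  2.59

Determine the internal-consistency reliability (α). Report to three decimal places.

Σσ²ᵢ = 0.55 + 0.62 + 2.19 + 2.34 + 2.59 = 8.29
Sum of the distinct covariances = 6.08
σ²_total = 8.29 + 2 × 6.08 = 20.45
α = (k/(k−1))·(1 − Σσ²ᵢ/σ²_total) = (5/4)·(1 − 8.29/20.45) = 0.743

α = 0.743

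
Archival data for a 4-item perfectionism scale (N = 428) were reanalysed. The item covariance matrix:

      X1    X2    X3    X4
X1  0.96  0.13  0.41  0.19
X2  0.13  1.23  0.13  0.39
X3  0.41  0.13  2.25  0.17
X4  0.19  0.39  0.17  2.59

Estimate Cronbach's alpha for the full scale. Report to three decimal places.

Σσ²ᵢ = 0.96 + 1.23 + 2.25 + 2.59 = 7.03
Sum of the distinct covariances = 1.42
Var(T) = 7.03 + 2 × 1.42 = 9.87
α = (k/(k−1))·(1 − Σσ²ᵢ/Var(T)) = (4/3)·(1 − 7.03/9.87) = 0.384

α = 0.384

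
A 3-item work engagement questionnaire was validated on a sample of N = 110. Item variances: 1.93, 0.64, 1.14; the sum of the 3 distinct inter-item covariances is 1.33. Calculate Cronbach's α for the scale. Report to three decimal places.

Σσ²ᵢ = 1.93 + 0.64 + 1.14 = 3.71
Sum of distinct covariances = 1.33
total variance = Σσ²ᵢ + 2·Σcov = 3.71 + 2 × 1.33 = 6.37
α = (3/2)·(1 − 3.71/6.37) = 0.626

α = 0.626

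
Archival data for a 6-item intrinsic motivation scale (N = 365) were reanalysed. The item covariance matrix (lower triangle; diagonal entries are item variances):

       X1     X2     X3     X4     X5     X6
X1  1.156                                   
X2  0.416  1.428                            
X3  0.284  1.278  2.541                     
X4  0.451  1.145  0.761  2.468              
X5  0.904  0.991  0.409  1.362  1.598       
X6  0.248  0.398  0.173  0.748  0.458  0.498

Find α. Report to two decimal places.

α = 0.81

ΣVar(i) = 1.156 + 1.428 + 2.541 + 2.468 + 1.598 + 0.498 = 9.689
Σ_{i<j} σ_ij = 10.026
σ²_T = 9.689 + 2 × 10.026 = 29.741
α = (k/(k−1))·(1 − ΣVar(i)/σ²_T) = (6/5)·(1 − 9.689/29.741) = 0.81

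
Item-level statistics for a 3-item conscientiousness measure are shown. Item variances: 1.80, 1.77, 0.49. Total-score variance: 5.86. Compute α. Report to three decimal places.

α = 0.461

Σσᵢ² = 1.80 + 1.77 + 0.49 = 4.06
α = (k/(k−1))·(1 − Σσᵢ²/σ²_T) = (3/2)·(1 − 4.06/5.86) = 0.461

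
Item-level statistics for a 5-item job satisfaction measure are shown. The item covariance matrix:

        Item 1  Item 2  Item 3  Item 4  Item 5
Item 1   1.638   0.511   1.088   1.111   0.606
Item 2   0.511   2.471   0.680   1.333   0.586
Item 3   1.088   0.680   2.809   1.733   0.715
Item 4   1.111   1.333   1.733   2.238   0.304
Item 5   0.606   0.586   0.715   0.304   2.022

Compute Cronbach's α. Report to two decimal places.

ΣVar(i) = 1.638 + 2.471 + 2.809 + 2.238 + 2.022 = 11.178
Sum of the distinct covariances = 8.667
σ²_total = 11.178 + 2 × 8.667 = 28.512
α = (k/(k−1))·(1 − ΣVar(i)/σ²_total) = (5/4)·(1 − 11.178/28.512) = 0.76

α = 0.76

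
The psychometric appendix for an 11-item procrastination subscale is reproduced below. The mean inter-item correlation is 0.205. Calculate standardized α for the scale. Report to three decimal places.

Standardized α = k·r̄ / (1 + (k−1)·r̄) = 11 × 0.205 / (1 + 10 × 0.205)
  = 2.2550 / 3.0500 = 0.739

α = 0.739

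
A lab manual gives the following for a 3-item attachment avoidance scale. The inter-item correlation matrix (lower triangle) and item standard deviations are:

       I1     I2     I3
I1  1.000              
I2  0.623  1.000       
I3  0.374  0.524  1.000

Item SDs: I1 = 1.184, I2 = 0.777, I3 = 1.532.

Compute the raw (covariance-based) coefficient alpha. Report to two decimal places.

coefficient alpha = 0.69

Σσ²ᵢ = 1.184² + 0.777² + 1.532² = 4.3526
Covariances σ_ij = r_ij · s_i · s_j:
  σ(I1,I2) = 0.623 × 1.184 × 0.777 = 0.5731
  σ(I1,I3) = 0.374 × 1.184 × 1.532 = 0.6784
  σ(I2,I3) = 0.524 × 0.777 × 1.532 = 0.6238
σ²_T = Σσ²ᵢ + 2·Σσ_ij = 4.3526 + 2 × 1.8753 = 8.1032
α = (3/2)·(1 − 4.3526/8.1032) = 0.69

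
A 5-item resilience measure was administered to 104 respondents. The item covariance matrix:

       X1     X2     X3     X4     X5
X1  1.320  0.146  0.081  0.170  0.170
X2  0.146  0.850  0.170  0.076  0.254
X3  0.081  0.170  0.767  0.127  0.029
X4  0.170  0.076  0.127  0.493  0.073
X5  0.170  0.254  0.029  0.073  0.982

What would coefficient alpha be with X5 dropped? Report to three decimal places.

α = 0.413

Remaining items: X1, X2, X3, X4 (k = 4).
ΣVar(i) = 1.320 + 0.850 + 0.767 + 0.493 = 3.430
σ²_T = 3.430 + 2 × 0.770 = 4.970
α (item deleted) = (4/3)·(1 − 3.430/4.970) = 0.413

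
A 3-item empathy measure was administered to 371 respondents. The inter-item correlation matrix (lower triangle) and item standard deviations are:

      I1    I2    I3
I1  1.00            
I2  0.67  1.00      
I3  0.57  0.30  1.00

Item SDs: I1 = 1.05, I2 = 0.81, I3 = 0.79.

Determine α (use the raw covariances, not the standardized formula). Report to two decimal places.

α = 0.76

Σσ²ᵢ = 1.05² + 0.81² + 0.79² = 2.3827
Covariances σ_ij = r_ij · s_i · s_j:
  σ(I1,I2) = 0.67 × 1.05 × 0.81 = 0.5698
  σ(I1,I3) = 0.57 × 1.05 × 0.79 = 0.4728
  σ(I2,I3) = 0.30 × 0.81 × 0.79 = 0.1920
σ²_T = Σσ²ᵢ + 2·Σσ_ij = 2.3827 + 2 × 1.2346 = 4.8519
α = (3/2)·(1 − 2.3827/4.8519) = 0.76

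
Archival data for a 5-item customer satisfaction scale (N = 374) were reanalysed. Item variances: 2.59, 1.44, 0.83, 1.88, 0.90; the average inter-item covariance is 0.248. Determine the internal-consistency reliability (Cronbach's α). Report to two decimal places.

α = 0.49

sum of item variances = 2.59 + 1.44 + 0.83 + 1.88 + 0.90 = 7.64
Sum of the 10 distinct covariances = 10 × 0.248 = 2.480
Var(T) = sum of item variances + 2·Σcov = 7.64 + 2 × 2.480 = 12.600
α = (5/4)·(1 − 7.64/12.600) = 0.49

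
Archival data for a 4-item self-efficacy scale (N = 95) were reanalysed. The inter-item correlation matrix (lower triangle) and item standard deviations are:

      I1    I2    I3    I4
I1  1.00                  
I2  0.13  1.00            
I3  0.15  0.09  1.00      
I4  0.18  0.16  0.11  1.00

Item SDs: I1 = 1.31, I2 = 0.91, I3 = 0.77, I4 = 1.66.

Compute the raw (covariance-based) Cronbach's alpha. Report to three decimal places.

Σσ²ᵢ = 1.31² + 0.91² + 0.77² + 1.66² = 5.8927
Covariances σ_ij = r_ij · s_i · s_j:
  σ(I1,I2) = 0.13 × 1.31 × 0.91 = 0.1550
  σ(I1,I3) = 0.15 × 1.31 × 0.77 = 0.1513
  σ(I1,I4) = 0.18 × 1.31 × 1.66 = 0.3914
  σ(I2,I3) = 0.09 × 0.91 × 0.77 = 0.0631
  σ(I2,I4) = 0.16 × 0.91 × 1.66 = 0.2417
  σ(I3,I4) = 0.11 × 0.77 × 1.66 = 0.1406
σ²_T = Σσ²ᵢ + 2·Σσ_ij = 5.8927 + 2 × 1.1431 = 8.1789
α = (4/3)·(1 − 5.8927/8.1789) = 0.373

Cronbach's alpha = 0.373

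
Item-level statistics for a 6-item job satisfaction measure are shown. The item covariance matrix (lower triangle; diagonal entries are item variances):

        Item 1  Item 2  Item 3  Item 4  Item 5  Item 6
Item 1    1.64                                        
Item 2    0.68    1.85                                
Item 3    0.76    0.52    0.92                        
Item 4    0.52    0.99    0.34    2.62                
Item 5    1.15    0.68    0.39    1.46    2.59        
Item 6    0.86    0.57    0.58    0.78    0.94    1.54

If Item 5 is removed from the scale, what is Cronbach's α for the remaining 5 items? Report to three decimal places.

α = 0.758

Remaining items: Item 1, Item 2, Item 3, Item 4, Item 6 (k = 5).
ΣVar(i) = 1.64 + 1.85 + 0.92 + 2.62 + 1.54 = 8.57
σ²_total = 8.57 + 2 × 6.60 = 21.77
α (item deleted) = (5/4)·(1 − 8.57/21.77) = 0.758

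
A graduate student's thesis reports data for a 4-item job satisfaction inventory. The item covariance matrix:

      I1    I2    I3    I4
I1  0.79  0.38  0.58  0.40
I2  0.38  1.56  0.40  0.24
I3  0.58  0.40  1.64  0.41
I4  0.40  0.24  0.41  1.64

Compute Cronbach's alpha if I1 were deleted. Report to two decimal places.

Remaining items: I2, I3, I4 (k = 3).
Σσᵢ² = 1.56 + 1.64 + 1.64 = 4.84
σ²_total = 4.84 + 2 × 1.05 = 6.94
α (item deleted) = (3/2)·(1 − 4.84/6.94) = 0.45

α = 0.45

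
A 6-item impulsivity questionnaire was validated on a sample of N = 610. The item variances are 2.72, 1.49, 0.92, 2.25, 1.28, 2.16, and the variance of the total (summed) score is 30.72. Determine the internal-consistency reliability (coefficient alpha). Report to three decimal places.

Σσ²ᵢ = 2.72 + 1.49 + 0.92 + 2.25 + 1.28 + 2.16 = 10.82
α = (k/(k−1))·(1 − Σσ²ᵢ/σ²_T) = (6/5)·(1 − 10.82/30.72) = 0.777

coefficient alpha = 0.777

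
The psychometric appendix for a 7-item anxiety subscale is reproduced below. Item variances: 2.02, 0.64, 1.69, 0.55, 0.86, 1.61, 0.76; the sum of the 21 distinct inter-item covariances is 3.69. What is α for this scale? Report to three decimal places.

α = 0.555

Σσ²ᵢ = 2.02 + 0.64 + 1.69 + 0.55 + 0.86 + 1.61 + 0.76 = 8.13
Sum of distinct covariances = 3.69
total variance = Σσ²ᵢ + 2·Σcov = 8.13 + 2 × 3.69 = 15.51
α = (7/6)·(1 − 8.13/15.51) = 0.555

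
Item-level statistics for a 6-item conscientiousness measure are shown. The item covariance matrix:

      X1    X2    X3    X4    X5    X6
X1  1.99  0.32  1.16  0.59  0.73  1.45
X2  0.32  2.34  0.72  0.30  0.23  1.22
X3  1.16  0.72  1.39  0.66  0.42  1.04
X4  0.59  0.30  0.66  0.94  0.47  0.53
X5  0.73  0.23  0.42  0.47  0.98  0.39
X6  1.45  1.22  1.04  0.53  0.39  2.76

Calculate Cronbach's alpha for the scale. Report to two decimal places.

sum of item variances = 1.99 + 2.34 + 1.39 + 0.94 + 0.98 + 2.76 = 10.40
Sum of off-diagonal covariances = 10.23
total variance = 10.40 + 2 × 10.23 = 30.86
α = (k/(k−1))·(1 − sum of item variances/total variance) = (6/5)·(1 − 10.40/30.86) = 0.80

α = 0.80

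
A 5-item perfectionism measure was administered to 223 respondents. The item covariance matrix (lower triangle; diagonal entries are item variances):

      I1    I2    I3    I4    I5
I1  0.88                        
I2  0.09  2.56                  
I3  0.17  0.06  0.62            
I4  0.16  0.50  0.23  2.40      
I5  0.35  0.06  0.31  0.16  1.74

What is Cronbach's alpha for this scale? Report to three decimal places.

Cronbach's alpha = 0.422

sum of item variances = 0.88 + 2.56 + 0.62 + 2.40 + 1.74 = 8.20
Sum of off-diagonal covariances = 2.09
Var(T) = 8.20 + 2 × 2.09 = 12.38
α = (k/(k−1))·(1 − sum of item variances/Var(T)) = (5/4)·(1 − 8.20/12.38) = 0.422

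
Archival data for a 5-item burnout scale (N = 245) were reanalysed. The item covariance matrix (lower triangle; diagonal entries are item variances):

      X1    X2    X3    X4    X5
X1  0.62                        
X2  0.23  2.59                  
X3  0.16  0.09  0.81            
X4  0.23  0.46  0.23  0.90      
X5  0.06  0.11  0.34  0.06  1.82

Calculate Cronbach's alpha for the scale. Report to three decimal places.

Σσ²ᵢ = 0.62 + 2.59 + 0.81 + 0.90 + 1.82 = 6.74
Sum of off-diagonal covariances = 1.97
σ²_total = 6.74 + 2 × 1.97 = 10.68
α = (k/(k−1))·(1 − Σσ²ᵢ/σ²_total) = (5/4)·(1 − 6.74/10.68) = 0.461

Cronbach's alpha = 0.461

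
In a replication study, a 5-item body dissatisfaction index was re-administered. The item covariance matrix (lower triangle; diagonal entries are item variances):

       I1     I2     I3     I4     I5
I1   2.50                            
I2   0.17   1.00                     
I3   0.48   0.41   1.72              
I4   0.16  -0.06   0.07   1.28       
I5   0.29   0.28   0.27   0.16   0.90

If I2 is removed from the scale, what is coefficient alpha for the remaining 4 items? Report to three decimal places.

α = 0.412

Remaining items: I1, I3, I4, I5 (k = 4).
Σσ²ᵢ = 2.50 + 1.72 + 1.28 + 0.90 = 6.40
total variance = 6.40 + 2 × 1.43 = 9.26
α (item deleted) = (4/3)·(1 − 6.40/9.26) = 0.412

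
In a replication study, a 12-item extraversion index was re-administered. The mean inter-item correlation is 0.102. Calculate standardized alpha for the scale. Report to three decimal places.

Standardized α = k·r̄ / (1 + (k−1)·r̄) = 12 × 0.102 / (1 + 11 × 0.102)
  = 1.2240 / 2.1220 = 0.577

α = 0.577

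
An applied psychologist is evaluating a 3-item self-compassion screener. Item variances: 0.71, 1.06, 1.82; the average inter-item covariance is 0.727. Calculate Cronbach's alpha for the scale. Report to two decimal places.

α = 0.82

Σσ²ᵢ = 0.71 + 1.06 + 1.82 = 3.59
Sum of the 3 distinct covariances = 3 × 0.727 = 2.181
σ²_total = Σσ²ᵢ + 2·Σcov = 3.59 + 2 × 2.181 = 7.952
α = (3/2)·(1 − 3.59/7.952) = 0.82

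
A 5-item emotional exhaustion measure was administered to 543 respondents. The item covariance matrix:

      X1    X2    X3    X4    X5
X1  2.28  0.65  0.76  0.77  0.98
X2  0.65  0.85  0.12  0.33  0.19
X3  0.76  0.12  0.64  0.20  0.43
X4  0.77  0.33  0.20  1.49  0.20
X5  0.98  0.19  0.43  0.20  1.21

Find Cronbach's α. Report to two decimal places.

Cronbach's α = 0.74

Σσᵢ² = 2.28 + 0.85 + 0.64 + 1.49 + 1.21 = 6.47
Σ_{i<j} σ_ij = 4.63
σ²_T = 6.47 + 2 × 4.63 = 15.73
α = (k/(k−1))·(1 − Σσᵢ²/σ²_T) = (5/4)·(1 − 6.47/15.73) = 0.74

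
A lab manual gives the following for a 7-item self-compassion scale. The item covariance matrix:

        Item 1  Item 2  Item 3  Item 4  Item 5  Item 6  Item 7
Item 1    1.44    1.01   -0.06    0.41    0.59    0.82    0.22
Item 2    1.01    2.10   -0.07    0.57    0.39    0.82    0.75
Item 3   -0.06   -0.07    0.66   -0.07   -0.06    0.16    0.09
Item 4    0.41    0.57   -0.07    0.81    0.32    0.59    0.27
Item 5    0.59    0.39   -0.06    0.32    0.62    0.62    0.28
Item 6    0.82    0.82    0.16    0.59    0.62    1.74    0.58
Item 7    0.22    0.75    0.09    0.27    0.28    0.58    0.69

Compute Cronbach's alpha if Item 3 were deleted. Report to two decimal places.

α = 0.83

Remaining items: Item 1, Item 2, Item 4, Item 5, Item 6, Item 7 (k = 6).
ΣVar(i) = 1.44 + 2.10 + 0.81 + 0.62 + 1.74 + 0.69 = 7.40
Var(T) = 7.40 + 2 × 8.24 = 23.88
α (item deleted) = (6/5)·(1 − 7.40/23.88) = 0.83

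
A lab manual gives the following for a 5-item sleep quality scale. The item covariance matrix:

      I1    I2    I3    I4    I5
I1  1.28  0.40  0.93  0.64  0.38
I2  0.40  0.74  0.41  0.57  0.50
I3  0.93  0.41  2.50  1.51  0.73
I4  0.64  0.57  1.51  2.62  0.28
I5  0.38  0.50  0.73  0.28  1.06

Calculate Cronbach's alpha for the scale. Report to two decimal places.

ΣVar(i) = 1.28 + 0.74 + 2.50 + 2.62 + 1.06 = 8.20
Sum of off-diagonal covariances = 6.35
σ²_T = 8.20 + 2 × 6.35 = 20.90
α = (k/(k−1))·(1 − ΣVar(i)/σ²_T) = (5/4)·(1 − 8.20/20.90) = 0.76

α = 0.76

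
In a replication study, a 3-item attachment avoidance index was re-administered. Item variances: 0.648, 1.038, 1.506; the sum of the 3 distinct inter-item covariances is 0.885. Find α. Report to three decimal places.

α = 0.535

sum of item variances = 0.648 + 1.038 + 1.506 = 3.192
Sum of distinct covariances = 0.885
σ²_T = sum of item variances + 2·Σcov = 3.192 + 2 × 0.885 = 4.962
α = (3/2)·(1 − 3.192/4.962) = 0.535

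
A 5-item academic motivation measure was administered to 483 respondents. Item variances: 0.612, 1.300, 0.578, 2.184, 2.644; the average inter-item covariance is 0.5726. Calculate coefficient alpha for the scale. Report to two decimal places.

Σσᵢ² = 0.612 + 1.300 + 0.578 + 2.184 + 2.644 = 7.318
Sum of the 10 distinct covariances = 10 × 0.5726 = 5.7260
Var(T) = Σσᵢ² + 2·Σcov = 7.318 + 2 × 5.7260 = 18.7700
α = (5/4)·(1 − 7.318/18.7700) = 0.76

α = 0.76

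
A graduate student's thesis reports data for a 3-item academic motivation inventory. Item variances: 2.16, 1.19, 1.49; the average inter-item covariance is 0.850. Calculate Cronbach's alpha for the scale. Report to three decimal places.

α = 0.770

Σσ²ᵢ = 2.16 + 1.19 + 1.49 = 4.84
Sum of the 3 distinct covariances = 3 × 0.850 = 2.550
σ²_T = Σσ²ᵢ + 2·Σcov = 4.84 + 2 × 2.550 = 9.940
α = (3/2)·(1 − 4.84/9.940) = 0.770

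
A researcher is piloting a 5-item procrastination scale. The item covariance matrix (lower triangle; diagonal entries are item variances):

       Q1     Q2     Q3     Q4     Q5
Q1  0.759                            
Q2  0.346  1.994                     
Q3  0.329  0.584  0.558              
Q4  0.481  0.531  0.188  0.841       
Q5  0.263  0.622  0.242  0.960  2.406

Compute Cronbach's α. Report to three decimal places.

Cronbach's α = 0.726

sum of item variances = 0.759 + 1.994 + 0.558 + 0.841 + 2.406 = 6.558
Sum of the distinct covariances = 4.546
σ²_total = 6.558 + 2 × 4.546 = 15.650
α = (k/(k−1))·(1 − sum of item variances/σ²_total) = (5/4)·(1 − 6.558/15.650) = 0.726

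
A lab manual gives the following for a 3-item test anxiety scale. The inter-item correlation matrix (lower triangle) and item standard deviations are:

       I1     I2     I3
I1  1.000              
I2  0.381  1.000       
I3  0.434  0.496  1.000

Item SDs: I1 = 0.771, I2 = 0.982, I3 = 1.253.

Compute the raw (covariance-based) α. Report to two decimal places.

Σσ²ᵢ = 0.771² + 0.982² + 1.253² = 3.1288
Covariances σ_ij = r_ij · s_i · s_j:
  σ(I1,I2) = 0.381 × 0.771 × 0.982 = 0.2885
  σ(I1,I3) = 0.434 × 0.771 × 1.253 = 0.4193
  σ(I2,I3) = 0.496 × 0.982 × 1.253 = 0.6103
σ²_T = Σσ²ᵢ + 2·Σσ_ij = 3.1288 + 2 × 1.3181 = 5.7650
α = (3/2)·(1 − 3.1288/5.7650) = 0.69

α = 0.69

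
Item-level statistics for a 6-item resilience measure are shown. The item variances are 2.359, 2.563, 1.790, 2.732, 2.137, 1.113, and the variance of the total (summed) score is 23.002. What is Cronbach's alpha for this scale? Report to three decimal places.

sum of item variances = 2.359 + 2.563 + 1.790 + 2.732 + 2.137 + 1.113 = 12.694
α = (k/(k−1))·(1 − sum of item variances/σ²_total) = (6/5)·(1 − 12.694/23.002) = 0.538

α = 0.538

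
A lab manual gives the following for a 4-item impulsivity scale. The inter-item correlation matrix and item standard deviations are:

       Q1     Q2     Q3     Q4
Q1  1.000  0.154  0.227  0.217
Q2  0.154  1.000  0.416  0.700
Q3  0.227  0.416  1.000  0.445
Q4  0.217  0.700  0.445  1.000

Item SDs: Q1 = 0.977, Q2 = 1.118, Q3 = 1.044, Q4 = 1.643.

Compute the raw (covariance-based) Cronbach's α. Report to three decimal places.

Cronbach's α = 0.697

Σσ²ᵢ = 0.977² + 1.118² + 1.044² + 1.643² = 5.9938
Covariances σ_ij = r_ij · s_i · s_j:
  σ(Q1,Q2) = 0.154 × 0.977 × 1.118 = 0.1682
  σ(Q1,Q3) = 0.227 × 0.977 × 1.044 = 0.2315
  σ(Q1,Q4) = 0.217 × 0.977 × 1.643 = 0.3483
  σ(Q2,Q3) = 0.416 × 1.118 × 1.044 = 0.4856
  σ(Q2,Q4) = 0.700 × 1.118 × 1.643 = 1.2858
  σ(Q3,Q4) = 0.445 × 1.044 × 1.643 = 0.7633
σ²_T = Σσ²ᵢ + 2·Σσ_ij = 5.9938 + 2 × 3.2827 = 12.5592
α = (4/3)·(1 − 5.9938/12.5592) = 0.697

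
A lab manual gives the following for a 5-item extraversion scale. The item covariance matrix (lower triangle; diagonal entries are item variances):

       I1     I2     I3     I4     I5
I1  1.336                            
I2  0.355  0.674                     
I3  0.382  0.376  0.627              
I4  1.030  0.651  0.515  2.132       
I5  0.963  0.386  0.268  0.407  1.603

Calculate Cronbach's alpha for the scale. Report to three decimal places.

Σσᵢ² = 1.336 + 0.674 + 0.627 + 2.132 + 1.603 = 6.372
Sum of off-diagonal covariances = 5.333
Var(T) = 6.372 + 2 × 5.333 = 17.038
α = (k/(k−1))·(1 − Σσᵢ²/Var(T)) = (5/4)·(1 − 6.372/17.038) = 0.783

α = 0.783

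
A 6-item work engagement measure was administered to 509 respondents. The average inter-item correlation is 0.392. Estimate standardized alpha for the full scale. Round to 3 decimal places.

standardized alpha = 0.795

Standardized α = k·r̄ / (1 + (k−1)·r̄) = 6 × 0.392 / (1 + 5 × 0.392)
  = 2.3520 / 2.9600 = 0.795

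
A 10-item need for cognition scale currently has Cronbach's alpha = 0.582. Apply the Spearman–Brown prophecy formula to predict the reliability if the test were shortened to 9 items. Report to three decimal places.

Length factor m = 9/10 = 0.9000
α' = m·α / (1 − (1−m)·α)
   = 9/10 × 0.582 / (1 − (1 − 9/10) × 0.582)
   = 0.5238 / 0.9418 = 0.556

predicted reliability = 0.556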